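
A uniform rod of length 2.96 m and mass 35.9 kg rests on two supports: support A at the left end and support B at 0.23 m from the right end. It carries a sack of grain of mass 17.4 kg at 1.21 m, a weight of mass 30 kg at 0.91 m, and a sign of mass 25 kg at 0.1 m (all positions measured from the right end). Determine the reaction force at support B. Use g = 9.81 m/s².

R_B ≈ 778 N

Choose support A as the axis so its reaction then has zero moment arm.
Beam weight: 35.9 × 9.81 = 352.2 N down at 1.48 m → arm 1.48 m, τ = 352.2 × 1.48 = 521.3 N·m clockwise.
Sack of grain: 17.4 × 9.81 = 170.7 N down at 1.21 m → arm 1.75 m, τ = 170.7 × 1.75 = 298.7 N·m clockwise.
Weight: 30 × 9.81 = 294.3 N down at 0.91 m → arm 2.05 m, τ = 294.3 × 2.05 = 603.3 N·m clockwise.
Sign: 25 × 9.81 = 245.2 N down at 0.1 m → arm 2.86 m, τ = 245.2 × 2.86 = 701.3 N·m clockwise.
Net load moment about support A = 2125 N·m clockwise.
Reaction R at support B is upward at 0.23 m, arm 2.73 m → moment R × 2.73 counterclockwise.
Στ = 0 ⇒ R × 2.73 = 2125 ⇒ R = 778 N.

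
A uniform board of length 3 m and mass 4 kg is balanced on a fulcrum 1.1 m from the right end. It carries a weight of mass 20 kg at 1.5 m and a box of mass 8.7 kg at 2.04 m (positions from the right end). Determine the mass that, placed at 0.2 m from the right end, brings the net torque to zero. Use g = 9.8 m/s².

Choose the fulcrum (at 1.1 m from the right end) as the axis so the support reaction has zero arm there.
Beam weight: 4 × 9.8 = 39.2 N down at 1.5 m → arm 0.4 m, τ = 39.2 × 0.4 = 15.68 N·m counterclockwise.
Weight: 20 × 9.8 = 196 N down at 1.5 m → arm 0.4 m, τ = 196 × 0.4 = 78.4 N·m counterclockwise.
Box: 8.7 × 9.8 = 85.26 N down at 2.04 m → arm 0.94 m, τ = 85.26 × 0.94 = 80.14 N·m counterclockwise.
Net moment of known loads = 174.2 N·m counterclockwise.
An unknown mass m at 0.2 m has arm 0.9 m; its moment is m·g·0.9 clockwise.
For rotational equilibrium, m × 9.8 × 0.9 = 174.2, so m = 174.2 / (9.8 × 0.9) = 19.8 kg.

m ≈ 19.8 kg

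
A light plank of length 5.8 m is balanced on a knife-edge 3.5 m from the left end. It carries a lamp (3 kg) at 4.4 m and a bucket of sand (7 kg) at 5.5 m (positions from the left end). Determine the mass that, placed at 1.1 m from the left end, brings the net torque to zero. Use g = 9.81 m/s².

About the knife-edge (at 3.5 m from the left end):
Lamp: 3 × 9.81 = 29.43 N down at 4.4 m → arm 0.9 m, τ = 29.43 × 0.9 = 26.49 N·m clockwise.
Bucket of sand: 7 × 9.81 = 68.67 N down at 5.5 m → arm 2 m, τ = 68.67 × 2 = 137.3 N·m clockwise.
Net moment of known loads = 163.8 N·m clockwise.
An unknown mass m at 1.1 m has arm 2.4 m; its moment is m·g·2.4 counterclockwise.
Setting net torque to zero: m × 9.81 × 2.4 = 163.8 → m = 163.8 / (9.81 × 2.4) = 6.96 kg.

m ≈ 6.96 kg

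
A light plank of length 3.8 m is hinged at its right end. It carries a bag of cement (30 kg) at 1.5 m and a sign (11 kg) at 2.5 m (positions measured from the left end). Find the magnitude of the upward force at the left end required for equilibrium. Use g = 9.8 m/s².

F ≈ 215 N

About the right end:
Bag of cement: 30 × 9.8 = 294 N down at 1.5 m → arm 2.3 m, τ = 294 × 2.3 = 676.2 N·m counterclockwise.
Sign: 11 × 9.8 = 107.8 N down at 2.5 m → arm 1.3 m, τ = 107.8 × 1.3 = 140.1 N·m counterclockwise.
Net moment of the loads = 816.3 N·m counterclockwise.
The upward force F acts at the left end, arm 3.8 m, giving F × 3.8 clockwise.
Balancing moments: F × 3.8 = 816.3, giving F = 816.3 / 3.8 = 215 N.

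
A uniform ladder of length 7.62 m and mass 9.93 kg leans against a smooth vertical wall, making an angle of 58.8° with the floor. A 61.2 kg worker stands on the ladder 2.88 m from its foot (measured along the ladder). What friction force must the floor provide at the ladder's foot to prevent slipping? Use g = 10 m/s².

About the foot of the ladder:
Ladder weight 9.93×10 = 99.3 N acts at 3.81 m along the ladder; its horizontal arm is 3.81·cos58.8° = 1.974 m → τ = 196 N·m clockwise.
Worker: 61.2×10 = 612 N at 2.88 m → arm 1.492 m → τ = 913.1 N·m clockwise.
Wall normal N acts horizontally at the top; its moment arm is the height L sinθ = 7.62·sin58.8° = 6.518 m, counterclockwise.
Στ = 0 ⇒ N × 6.518 = 1109 ⇒ N = 170 N.
ΣFx = 0: friction at the foot balances the wall's push, so f = N_wall = 170 N.

f ≈ 170 N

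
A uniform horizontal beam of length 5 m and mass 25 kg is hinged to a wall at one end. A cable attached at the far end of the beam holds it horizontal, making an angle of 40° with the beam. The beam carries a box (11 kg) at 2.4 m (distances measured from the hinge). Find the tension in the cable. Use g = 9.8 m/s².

Take moments about the hinge.
Beam weight: 25 × 9.8 = 245 N down at 2.5 m → arm 2.5 m, τ = 245 × 2.5 = 612.5 N·m clockwise.
Box: 11 × 9.8 = 107.8 N down at 2.4 m → arm 2.4 m, τ = 107.8 × 2.4 = 258.7 N·m clockwise.
Total clockwise load moment = 871.2 N·m.
The cable tension T acts at 5 m; only its component perpendicular to the beam, T sinθ, produces torque. sin 40° = 0.6428.
Στ = 0 ⇒ T × 5 × 0.6428 = 871.2 ⇒ T = 871.2 / 3.214 = 271 N.

T ≈ 271 N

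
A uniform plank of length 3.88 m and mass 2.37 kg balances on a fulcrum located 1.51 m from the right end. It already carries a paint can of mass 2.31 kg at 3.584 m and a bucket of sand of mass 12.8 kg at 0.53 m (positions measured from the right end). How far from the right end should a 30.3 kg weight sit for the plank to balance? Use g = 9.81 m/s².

x ≈ 1.73 m from the right end

About the fulcrum (at 1.51 m from the right end):
Beam weight: 2.37 × 9.81 = 23.25 N down at 1.94 m → arm 0.43 m, τ = 23.25 × 0.43 = 9.998 N·m counterclockwise.
Paint can: 2.31 × 9.81 = 22.66 N down at 3.584 m → arm 2.074 m, τ = 22.66 × 2.074 = 47 N·m counterclockwise.
Bucket of sand: 12.8 × 9.81 = 125.6 N down at 0.53 m → arm 0.98 m, τ = 125.6 × 0.98 = 123.1 N·m clockwise.
Net moment of existing loads = 66.1 N·m clockwise.
The weight weighs 30.3 × 9.81 = 297.2 N and must supply an equal counterclockwise moment, so its lever arm about the fulcrum is 66.1 / 297.2 = 0.222 m.
That puts it at 1.51 + 0.222 = 1.73 m from the right end.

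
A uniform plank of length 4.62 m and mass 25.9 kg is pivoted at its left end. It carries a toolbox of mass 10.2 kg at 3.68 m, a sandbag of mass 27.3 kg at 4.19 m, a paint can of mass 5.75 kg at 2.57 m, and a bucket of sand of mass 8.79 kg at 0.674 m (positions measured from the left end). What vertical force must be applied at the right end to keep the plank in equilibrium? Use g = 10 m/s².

About the left end:
Beam weight: 25.9 × 10 = 259 N down at 2.31 m → arm 2.31 m, τ = 259 × 2.31 = 598.3 N·m clockwise.
Toolbox: 10.2 × 10 = 102 N down at 3.68 m → arm 3.68 m, τ = 102 × 3.68 = 375.4 N·m clockwise.
Sandbag: 27.3 × 10 = 273 N down at 4.19 m → arm 4.19 m, τ = 273 × 4.19 = 1144 N·m clockwise.
Paint can: 5.75 × 10 = 57.5 N down at 2.57 m → arm 2.57 m, τ = 57.5 × 2.57 = 147.8 N·m clockwise.
Bucket of sand: 8.79 × 10 = 87.9 N down at 0.674 m → arm 0.674 m, τ = 87.9 × 0.674 = 59.24 N·m clockwise.
Net moment of the loads = 2325 N·m clockwise.
The upward force F acts at the right end, arm 4.62 m, giving F × 4.62 counterclockwise.
Balancing moments: F × 4.62 = 2325, giving F = 2325 / 4.62 = 503 N.

F ≈ 503 N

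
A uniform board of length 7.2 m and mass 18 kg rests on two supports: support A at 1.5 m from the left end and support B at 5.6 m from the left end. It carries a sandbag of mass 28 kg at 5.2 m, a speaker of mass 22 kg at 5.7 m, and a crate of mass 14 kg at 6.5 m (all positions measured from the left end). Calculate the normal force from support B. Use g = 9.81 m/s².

R_B ≈ 727 N

Take moments about support A.
Beam weight: 18 × 9.81 = 176.6 N down at 3.6 m → arm 2.1 m, τ = 176.6 × 2.1 = 370.9 N·m clockwise.
Sandbag: 28 × 9.81 = 274.7 N down at 5.2 m → arm 3.7 m, τ = 274.7 × 3.7 = 1016 N·m clockwise.
Speaker: 22 × 9.81 = 215.8 N down at 5.7 m → arm 4.2 m, τ = 215.8 × 4.2 = 906.4 N·m clockwise.
Crate: 14 × 9.81 = 137.3 N down at 6.5 m → arm 5 m, τ = 137.3 × 5 = 686.5 N·m clockwise.
Net load moment about support A = 2980 N·m clockwise.
Reaction R at support B is upward at 5.6 m, arm 4.1 m → moment R × 4.1 counterclockwise.
Setting net torque to zero: R × 4.1 = 2980 → R = 727 N.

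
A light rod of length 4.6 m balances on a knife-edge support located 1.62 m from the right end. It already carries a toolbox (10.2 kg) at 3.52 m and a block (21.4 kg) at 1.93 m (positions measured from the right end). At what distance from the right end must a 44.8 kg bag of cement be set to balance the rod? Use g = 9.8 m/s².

Taking torques about the knife-edge support (at 1.62 m from the right end):
Toolbox: 10.2 × 9.8 = 99.96 N down at 3.52 m → arm 1.9 m, τ = 99.96 × 1.9 = 189.9 N·m counterclockwise.
Block: 21.4 × 9.8 = 209.7 N down at 1.93 m → arm 0.31 m, τ = 209.7 × 0.31 = 65.01 N·m counterclockwise.
Net moment of existing loads = 254.9 N·m counterclockwise.
The bag of cement weighs 44.8 × 9.8 = 439 N and must supply an equal clockwise moment, so its lever arm about the knife-edge support is 254.9 / 439 = 0.581 m.
That puts it at 1.62 − 0.581 = 1.04 m from the right end.

x ≈ 1.04 m from the right end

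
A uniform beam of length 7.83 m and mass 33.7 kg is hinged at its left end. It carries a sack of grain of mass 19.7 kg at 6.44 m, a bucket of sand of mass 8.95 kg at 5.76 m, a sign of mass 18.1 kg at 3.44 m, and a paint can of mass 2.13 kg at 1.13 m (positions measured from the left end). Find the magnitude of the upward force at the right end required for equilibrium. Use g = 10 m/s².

F ≈ 479 N

Taking torques about the left end:
Beam weight: 33.7 × 10 = 337 N down at 3.915 m → arm 3.915 m, τ = 337 × 3.915 = 1319 N·m clockwise.
Sack of grain: 19.7 × 10 = 197 N down at 6.44 m → arm 6.44 m, τ = 197 × 6.44 = 1269 N·m clockwise.
Bucket of sand: 8.95 × 10 = 89.5 N down at 5.76 m → arm 5.76 m, τ = 89.5 × 5.76 = 515.5 N·m clockwise.
Sign: 18.1 × 10 = 181 N down at 3.44 m → arm 3.44 m, τ = 181 × 3.44 = 622.6 N·m clockwise.
Paint can: 2.13 × 10 = 21.3 N down at 1.13 m → arm 1.13 m, τ = 21.3 × 1.13 = 24.07 N·m clockwise.
Net moment of the loads = 3750 N·m clockwise.
The upward force F acts at the right end, arm 7.83 m, giving F × 7.83 counterclockwise.
Balancing moments: F × 7.83 = 3750, giving F = 3750 / 7.83 = 479 N.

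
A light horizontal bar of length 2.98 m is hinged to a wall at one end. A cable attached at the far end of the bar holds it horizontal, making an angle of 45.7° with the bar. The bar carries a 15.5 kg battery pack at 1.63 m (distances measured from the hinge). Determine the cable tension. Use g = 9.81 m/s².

About the hinge:
Battery pack: 15.5 × 9.81 = 152.1 N down at 1.63 m → arm 1.63 m, τ = 152.1 × 1.63 = 247.9 N·m clockwise.
Total clockwise load moment = 247.9 N·m.
The cable tension T acts at 2.98 m; only its component perpendicular to the bar, T sinθ, produces torque. sin 45.7° = 0.7157.
Στ = 0 ⇒ T × 2.98 × 0.7157 = 247.9 ⇒ T = 247.9 / 2.133 = 116 N.

T ≈ 116 N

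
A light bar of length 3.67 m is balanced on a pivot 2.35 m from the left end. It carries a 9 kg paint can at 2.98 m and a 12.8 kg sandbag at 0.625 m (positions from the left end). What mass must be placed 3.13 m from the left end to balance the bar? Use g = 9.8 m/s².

About the pivot (at 2.35 m from the left end):
Paint can: 9 × 9.8 = 88.2 N down at 2.98 m → arm 0.63 m, τ = 88.2 × 0.63 = 55.57 N·m clockwise.
Sandbag: 12.8 × 9.8 = 125.4 N down at 0.625 m → arm 1.725 m, τ = 125.4 × 1.725 = 216.3 N·m counterclockwise.
Net moment of known loads = 160.7 N·m counterclockwise.
An unknown mass m at 3.13 m has arm 0.78 m; its moment is m·g·0.78 clockwise.
Στ = 0 ⇒ m × 9.8 × 0.78 = 160.7 ⇒ m = 160.7 / (9.8 × 0.78) = 21 kg.

m ≈ 21 kg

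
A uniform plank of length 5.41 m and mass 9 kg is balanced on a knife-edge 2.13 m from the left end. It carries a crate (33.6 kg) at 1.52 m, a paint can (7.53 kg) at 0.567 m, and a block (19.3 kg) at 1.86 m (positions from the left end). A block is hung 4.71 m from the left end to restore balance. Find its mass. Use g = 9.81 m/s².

Taking torques about the knife-edge (at 2.13 m from the left end):
Beam weight: 9 × 9.81 = 88.29 N down at 2.705 m → arm 0.575 m, τ = 88.29 × 0.575 = 50.77 N·m clockwise.
Crate: 33.6 × 9.81 = 329.6 N down at 1.52 m → arm 0.61 m, τ = 329.6 × 0.61 = 201.1 N·m counterclockwise.
Paint can: 7.53 × 9.81 = 73.87 N down at 0.567 m → arm 1.563 m, τ = 73.87 × 1.563 = 115.5 N·m counterclockwise.
Block: 19.3 × 9.81 = 189.3 N down at 1.86 m → arm 0.27 m, τ = 189.3 × 0.27 = 51.11 N·m counterclockwise.
Net moment of known loads = 316.9 N·m counterclockwise.
An unknown mass m at 4.71 m has arm 2.58 m; its moment is m·g·2.58 clockwise.
Setting net torque to zero: m × 9.81 × 2.58 = 316.9 → m = 316.9 / (9.81 × 2.58) = 12.5 kg.

m ≈ 12.5 kg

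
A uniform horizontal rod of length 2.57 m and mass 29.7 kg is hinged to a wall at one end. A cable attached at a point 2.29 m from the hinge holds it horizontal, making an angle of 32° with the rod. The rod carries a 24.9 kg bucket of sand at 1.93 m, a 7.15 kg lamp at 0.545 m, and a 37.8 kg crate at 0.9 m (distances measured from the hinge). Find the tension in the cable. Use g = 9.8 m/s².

Take moments about the hinge.
Beam weight: 29.7 × 9.8 = 291.1 N down at 1.285 m → arm 1.285 m, τ = 291.1 × 1.285 = 374.1 N·m clockwise.
Bucket of sand: 24.9 × 9.8 = 244 N down at 1.93 m → arm 1.93 m, τ = 244 × 1.93 = 470.9 N·m clockwise.
Lamp: 7.15 × 9.8 = 70.07 N down at 0.545 m → arm 0.545 m, τ = 70.07 × 0.545 = 38.19 N·m clockwise.
Crate: 37.8 × 9.8 = 370.4 N down at 0.9 m → arm 0.9 m, τ = 370.4 × 0.9 = 333.4 N·m clockwise.
Total clockwise load moment = 1217 N·m.
The cable tension T acts at 2.29 m; only its component perpendicular to the rod, T sinθ, produces torque. sin 32° = 0.5299.
Setting net torque to zero: T × 2.29 × 0.5299 = 1217 → T = 1217 / 1.213 = 1000 N.

T ≈ 1000 N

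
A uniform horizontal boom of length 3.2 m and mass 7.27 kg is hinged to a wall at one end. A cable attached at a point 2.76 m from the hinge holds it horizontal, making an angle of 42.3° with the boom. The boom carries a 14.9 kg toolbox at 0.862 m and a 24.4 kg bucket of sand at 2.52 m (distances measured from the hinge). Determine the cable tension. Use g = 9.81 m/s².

T ≈ 454 N

Take moments about the hinge.
Beam weight: 7.27 × 9.81 = 71.32 N down at 1.6 m → arm 1.6 m, τ = 71.32 × 1.6 = 114.1 N·m clockwise.
Toolbox: 14.9 × 9.81 = 146.2 N down at 0.862 m → arm 0.862 m, τ = 146.2 × 0.862 = 126 N·m clockwise.
Bucket of sand: 24.4 × 9.81 = 239.4 N down at 2.52 m → arm 2.52 m, τ = 239.4 × 2.52 = 603.3 N·m clockwise.
Total clockwise load moment = 843.4 N·m.
The cable tension T acts at 2.76 m; only its component perpendicular to the boom, T sinθ, produces torque. sin 42.3° = 0.673.
For rotational equilibrium, T × 2.76 × 0.673 = 843.4, so T = 843.4 / 1.857 = 454 N.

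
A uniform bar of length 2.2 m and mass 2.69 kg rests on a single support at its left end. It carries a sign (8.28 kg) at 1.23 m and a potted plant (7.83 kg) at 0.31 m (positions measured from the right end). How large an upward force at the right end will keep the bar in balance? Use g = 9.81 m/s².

About the left end:
Beam weight: 2.69 × 9.81 = 26.39 N down at 1.1 m → arm 1.1 m, τ = 26.39 × 1.1 = 29.03 N·m clockwise.
Sign: 8.28 × 9.81 = 81.23 N down at 1.23 m → arm 0.97 m, τ = 81.23 × 0.97 = 78.79 N·m clockwise.
Potted plant: 7.83 × 9.81 = 76.81 N down at 0.31 m → arm 1.89 m, τ = 76.81 × 1.89 = 145.2 N·m clockwise.
Net moment of the loads = 253 N·m clockwise.
The upward force F acts at the right end, arm 2.2 m, giving F × 2.2 counterclockwise.
Balancing moments: F × 2.2 = 253, giving F = 253 / 2.2 = 115 N.

F ≈ 115 N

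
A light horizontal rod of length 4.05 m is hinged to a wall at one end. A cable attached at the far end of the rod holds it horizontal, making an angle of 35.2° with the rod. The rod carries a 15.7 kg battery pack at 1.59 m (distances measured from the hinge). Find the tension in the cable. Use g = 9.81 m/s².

About the hinge:
Battery pack: 15.7 × 9.81 = 154 N down at 1.59 m → arm 1.59 m, τ = 154 × 1.59 = 244.9 N·m clockwise.
Total clockwise load moment = 244.9 N·m.
The cable tension T acts at 4.05 m; only its component perpendicular to the rod, T sinθ, produces torque. sin 35.2° = 0.5764.
For rotational equilibrium, T × 4.05 × 0.5764 = 244.9, so T = 244.9 / 2.334 = 105 N.

T ≈ 105 N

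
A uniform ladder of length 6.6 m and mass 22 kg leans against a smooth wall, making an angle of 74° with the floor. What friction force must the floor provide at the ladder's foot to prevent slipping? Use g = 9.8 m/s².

Sum moments about the foot of the ladder (the floor normal and friction both act there and drop out).
Ladder weight 22×9.8 = 215.6 N acts at 3.3 m along the ladder; its horizontal arm is 3.3·cos74° = 0.9096 m → τ = 196.1 N·m clockwise.
Wall normal N acts horizontally at the top; its moment arm is the height L sinθ = 6.6·sin74° = 6.344 m, counterclockwise.
Balancing moments: N × 6.344 = 196.1, giving N = 30.9 N.
ΣFx = 0: friction at the foot balances the wall's push, so f = N_wall = 30.9 N.

f ≈ 30.9 N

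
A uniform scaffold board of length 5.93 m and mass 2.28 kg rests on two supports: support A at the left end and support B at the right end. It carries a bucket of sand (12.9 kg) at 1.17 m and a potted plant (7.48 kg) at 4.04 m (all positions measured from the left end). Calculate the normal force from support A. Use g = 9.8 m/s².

R_A ≈ 136 N

Take moments about support B.
Beam weight: 2.28 × 9.8 = 22.34 N down at 2.965 m → arm 2.965 m, τ = 22.34 × 2.965 = 66.24 N·m counterclockwise.
Bucket of sand: 12.9 × 9.8 = 126.4 N down at 1.17 m → arm 4.76 m, τ = 126.4 × 4.76 = 601.7 N·m counterclockwise.
Potted plant: 7.48 × 9.8 = 73.3 N down at 4.04 m → arm 1.89 m, τ = 73.3 × 1.89 = 138.5 N·m counterclockwise.
Net load moment about support B = 806.4 N·m counterclockwise.
Reaction R at support A is upward at 0 m, arm 5.93 m → moment R × 5.93 clockwise.
Balancing moments: R × 5.93 = 806.4, giving R = 136 N.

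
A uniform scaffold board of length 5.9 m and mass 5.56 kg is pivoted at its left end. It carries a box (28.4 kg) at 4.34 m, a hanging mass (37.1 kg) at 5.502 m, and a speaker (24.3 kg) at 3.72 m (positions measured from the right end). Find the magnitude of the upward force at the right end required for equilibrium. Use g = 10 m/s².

Choose the left end as the axis so the unknown pivot reaction has zero arm there.
Beam weight: 5.56 × 10 = 55.6 N down at 2.95 m → arm 2.95 m, τ = 55.6 × 2.95 = 164 N·m clockwise.
Box: 28.4 × 10 = 284 N down at 4.34 m → arm 1.56 m, τ = 284 × 1.56 = 443 N·m clockwise.
Hanging mass: 37.1 × 10 = 371 N down at 5.502 m → arm 0.398 m, τ = 371 × 0.398 = 147.7 N·m clockwise.
Speaker: 24.3 × 10 = 243 N down at 3.72 m → arm 2.18 m, τ = 243 × 2.18 = 529.7 N·m clockwise.
Net moment of the loads = 1284 N·m clockwise.
The upward force F acts at the right end, arm 5.9 m, giving F × 5.9 counterclockwise.
Balancing moments: F × 5.9 = 1284, giving F = 1284 / 5.9 = 218 N.

F ≈ 218 N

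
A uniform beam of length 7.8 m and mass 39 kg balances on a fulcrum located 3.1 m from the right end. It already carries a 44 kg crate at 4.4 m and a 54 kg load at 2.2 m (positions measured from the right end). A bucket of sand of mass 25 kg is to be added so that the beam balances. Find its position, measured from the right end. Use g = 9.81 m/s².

Sum moments about the fulcrum (at 3.1 m from the right end) (the support reaction has zero arm there).
Beam weight: 39 × 9.81 = 382.6 N down at 3.9 m → arm 0.8 m, τ = 382.6 × 0.8 = 306.1 N·m counterclockwise.
Crate: 44 × 9.81 = 431.6 N down at 4.4 m → arm 1.3 m, τ = 431.6 × 1.3 = 561.1 N·m counterclockwise.
Load: 54 × 9.81 = 529.7 N down at 2.2 m → arm 0.9 m, τ = 529.7 × 0.9 = 476.7 N·m clockwise.
Net moment of existing loads = 390.5 N·m counterclockwise.
The bucket of sand weighs 25 × 9.81 = 245.2 N and must supply an equal clockwise moment, so its lever arm about the fulcrum is 390.5 / 245.2 = 1.59 m.
That puts it at 3.1 − 1.59 = 1.51 m from the right end.

x ≈ 1.51 m from the right end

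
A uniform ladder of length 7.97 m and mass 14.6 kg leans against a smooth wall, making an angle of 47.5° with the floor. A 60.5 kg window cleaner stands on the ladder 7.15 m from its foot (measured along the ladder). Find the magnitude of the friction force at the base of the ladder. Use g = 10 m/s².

Sum moments about the foot of the ladder (the floor normal and friction both act there and drop out).
Ladder weight 14.6×10 = 146 N acts at 3.985 m along the ladder; its horizontal arm is 3.985·cos47.5° = 2.692 m → τ = 393 N·m clockwise.
Window cleaner: 60.5×10 = 605 N at 7.15 m → arm 4.83 m → τ = 2922 N·m clockwise.
Wall normal N acts horizontally at the top; its moment arm is the height L sinθ = 7.97·sin47.5° = 5.876 m, counterclockwise.
Balancing moments: N × 5.876 = 3315, giving N = 564 N.
ΣFx = 0: friction at the foot balances the wall's push, so f = N_wall = 564 N.

f ≈ 564 N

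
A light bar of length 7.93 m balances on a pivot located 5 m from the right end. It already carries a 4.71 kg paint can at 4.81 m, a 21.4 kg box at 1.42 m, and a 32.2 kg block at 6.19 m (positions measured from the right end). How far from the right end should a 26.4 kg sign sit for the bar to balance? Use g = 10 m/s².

About the pivot (at 5 m from the right end):
Paint can: 4.71 × 10 = 47.1 N down at 4.81 m → arm 0.19 m, τ = 47.1 × 0.19 = 8.949 N·m clockwise.
Box: 21.4 × 10 = 214 N down at 1.42 m → arm 3.58 m, τ = 214 × 3.58 = 766.1 N·m clockwise.
Block: 32.2 × 10 = 322 N down at 6.19 m → arm 1.19 m, τ = 322 × 1.19 = 383.2 N·m counterclockwise.
Net moment of existing loads = 391.8 N·m clockwise.
The sign weighs 26.4 × 10 = 264 N and must supply an equal counterclockwise moment, so its lever arm about the pivot is 391.8 / 264 = 1.48 m.
That puts it at 5 + 1.48 = 6.48 m from the right end.

x ≈ 6.48 m from the right end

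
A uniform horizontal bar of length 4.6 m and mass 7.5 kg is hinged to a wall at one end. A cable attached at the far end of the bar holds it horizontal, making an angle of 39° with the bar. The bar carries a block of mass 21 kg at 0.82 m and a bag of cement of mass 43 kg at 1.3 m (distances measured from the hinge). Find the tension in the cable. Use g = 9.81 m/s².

Taking torques about the hinge:
Beam weight: 7.5 × 9.81 = 73.58 N down at 2.3 m → arm 2.3 m, τ = 73.58 × 2.3 = 169.2 N·m clockwise.
Block: 21 × 9.81 = 206 N down at 0.82 m → arm 0.82 m, τ = 206 × 0.82 = 168.9 N·m clockwise.
Bag of cement: 43 × 9.81 = 421.8 N down at 1.3 m → arm 1.3 m, τ = 421.8 × 1.3 = 548.3 N·m clockwise.
Total clockwise load moment = 886.4 N·m.
The cable tension T acts at 4.6 m; only its component perpendicular to the bar, T sinθ, produces torque. sin 39° = 0.6293.
Στ = 0 ⇒ T × 4.6 × 0.6293 = 886.4 ⇒ T = 886.4 / 2.895 = 306 N.

T ≈ 306 N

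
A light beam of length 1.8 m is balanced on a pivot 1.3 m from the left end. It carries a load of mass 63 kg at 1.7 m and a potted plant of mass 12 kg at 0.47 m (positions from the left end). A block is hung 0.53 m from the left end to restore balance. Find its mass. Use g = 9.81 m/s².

Taking torques about the pivot (at 1.3 m from the left end):
Load: 63 × 9.81 = 618 N down at 1.7 m → arm 0.4 m, τ = 618 × 0.4 = 247.2 N·m clockwise.
Potted plant: 12 × 9.81 = 117.7 N down at 0.47 m → arm 0.83 m, τ = 117.7 × 0.83 = 97.69 N·m counterclockwise.
Net moment of known loads = 149.5 N·m clockwise.
An unknown mass m at 0.53 m has arm 0.77 m; its moment is m·g·0.77 counterclockwise.
Balancing moments: m × 9.81 × 0.77 = 149.5, giving m = 149.5 / (9.81 × 0.77) = 19.8 kg.

m ≈ 19.8 kg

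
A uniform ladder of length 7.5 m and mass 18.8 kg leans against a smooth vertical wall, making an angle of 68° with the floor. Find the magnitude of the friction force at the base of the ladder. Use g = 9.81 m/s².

Sum moments about the foot of the ladder (the floor normal and friction both act there and drop out).
Ladder weight 18.8×9.81 = 184.4 N acts at 3.75 m along the ladder; its horizontal arm is 3.75·cos68° = 1.405 m → τ = 259.1 N·m clockwise.
Wall normal N acts horizontally at the top; its moment arm is the height L sinθ = 7.5·sin68° = 6.954 m, counterclockwise.
Στ = 0 ⇒ N × 6.954 = 259.1 ⇒ N = 37.3 N.
ΣFx = 0: friction at the foot balances the wall's push, so f = N_wall = 37.3 N.

f ≈ 37.3 N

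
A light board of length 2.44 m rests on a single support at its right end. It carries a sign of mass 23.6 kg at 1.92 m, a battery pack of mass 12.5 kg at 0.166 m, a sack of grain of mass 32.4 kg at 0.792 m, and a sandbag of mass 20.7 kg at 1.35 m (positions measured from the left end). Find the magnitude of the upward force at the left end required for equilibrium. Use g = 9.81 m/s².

F ≈ 469 N

Take moments about the right end.
Sign: 23.6 × 9.81 = 231.5 N down at 1.92 m → arm 0.52 m, τ = 231.5 × 0.52 = 120.4 N·m counterclockwise.
Battery pack: 12.5 × 9.81 = 122.6 N down at 0.166 m → arm 2.274 m, τ = 122.6 × 2.274 = 278.8 N·m counterclockwise.
Sack of grain: 32.4 × 9.81 = 317.8 N down at 0.792 m → arm 1.648 m, τ = 317.8 × 1.648 = 523.7 N·m counterclockwise.
Sandbag: 20.7 × 9.81 = 203.1 N down at 1.35 m → arm 1.09 m, τ = 203.1 × 1.09 = 221.4 N·m counterclockwise.
Net moment of the loads = 1144 N·m counterclockwise.
The upward force F acts at the left end, arm 2.44 m, giving F × 2.44 clockwise.
Setting net torque to zero: F × 2.44 = 1144 → F = 1144 / 2.44 = 469 N.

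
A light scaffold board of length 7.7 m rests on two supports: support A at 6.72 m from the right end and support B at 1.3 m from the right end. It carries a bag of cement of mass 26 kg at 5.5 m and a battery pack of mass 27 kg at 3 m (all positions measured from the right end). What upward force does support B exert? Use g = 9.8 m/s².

R_B ≈ 239 N

Sum moments about support A (its reaction then has zero moment arm).
Bag of cement: 26 × 9.8 = 254.8 N down at 5.5 m → arm 1.22 m, τ = 254.8 × 1.22 = 310.9 N·m clockwise.
Battery pack: 27 × 9.8 = 264.6 N down at 3 m → arm 3.72 m, τ = 264.6 × 3.72 = 984.3 N·m clockwise.
Net load moment about support A = 1295 N·m clockwise.
Reaction R at support B is upward at 1.3 m, arm 5.42 m → moment R × 5.42 counterclockwise.
Setting net torque to zero: R × 5.42 = 1295 → R = 239 N.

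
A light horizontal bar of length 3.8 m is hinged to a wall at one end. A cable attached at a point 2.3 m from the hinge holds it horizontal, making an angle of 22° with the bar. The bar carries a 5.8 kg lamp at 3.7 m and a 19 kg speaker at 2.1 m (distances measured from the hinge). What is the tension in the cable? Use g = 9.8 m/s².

Sum moments about the hinge (the unknown hinge reaction has zero arm there).
Lamp: 5.8 × 9.8 = 56.84 N down at 3.7 m → arm 3.7 m, τ = 56.84 × 3.7 = 210.3 N·m clockwise.
Speaker: 19 × 9.8 = 186.2 N down at 2.1 m → arm 2.1 m, τ = 186.2 × 2.1 = 391 N·m clockwise.
Total clockwise load moment = 601.3 N·m.
The cable tension T acts at 2.3 m; only its component perpendicular to the bar, T sinθ, produces torque. sin 22° = 0.3746.
For rotational equilibrium, T × 2.3 × 0.3746 = 601.3, so T = 601.3 / 0.8616 = 698 N.

T ≈ 698 N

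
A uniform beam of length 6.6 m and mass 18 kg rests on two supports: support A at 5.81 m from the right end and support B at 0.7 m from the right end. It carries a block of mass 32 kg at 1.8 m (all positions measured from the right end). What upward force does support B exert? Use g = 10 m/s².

R_B ≈ 340 N

Take moments about support A.
Beam weight: 18 × 10 = 180 N down at 3.3 m → arm 2.51 m, τ = 180 × 2.51 = 451.8 N·m clockwise.
Block: 32 × 10 = 320 N down at 1.8 m → arm 4.01 m, τ = 320 × 4.01 = 1283 N·m clockwise.
Net load moment about support A = 1735 N·m clockwise.
Reaction R at support B is upward at 0.7 m, arm 5.11 m → moment R × 5.11 counterclockwise.
For rotational equilibrium, R × 5.11 = 1735, so R = 340 N.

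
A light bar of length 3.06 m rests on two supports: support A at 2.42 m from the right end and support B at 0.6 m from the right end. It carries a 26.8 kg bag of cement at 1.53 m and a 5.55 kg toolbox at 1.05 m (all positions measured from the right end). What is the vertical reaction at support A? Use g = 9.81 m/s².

R_A ≈ 148 N

Taking torques about support B:
Bag of cement: 26.8 × 9.81 = 262.9 N down at 1.53 m → arm 0.93 m, τ = 262.9 × 0.93 = 244.5 N·m counterclockwise.
Toolbox: 5.55 × 9.81 = 54.45 N down at 1.05 m → arm 0.45 m, τ = 54.45 × 0.45 = 24.5 N·m counterclockwise.
Net load moment about support B = 269 N·m counterclockwise.
Reaction R at support A is upward at 2.42 m, arm 1.82 m → moment R × 1.82 clockwise.
Στ = 0 ⇒ R × 1.82 = 269 ⇒ R = 148 N.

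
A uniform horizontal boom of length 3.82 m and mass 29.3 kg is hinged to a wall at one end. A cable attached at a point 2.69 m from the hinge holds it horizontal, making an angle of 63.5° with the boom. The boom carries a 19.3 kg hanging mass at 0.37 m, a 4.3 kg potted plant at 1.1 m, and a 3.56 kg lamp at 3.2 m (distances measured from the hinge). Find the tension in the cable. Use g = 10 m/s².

Taking torques about the hinge:
Beam weight: 29.3 × 10 = 293 N down at 1.91 m → arm 1.91 m, τ = 293 × 1.91 = 559.6 N·m clockwise.
Hanging mass: 19.3 × 10 = 193 N down at 0.37 m → arm 0.37 m, τ = 193 × 0.37 = 71.41 N·m clockwise.
Potted plant: 4.3 × 10 = 43 N down at 1.1 m → arm 1.1 m, τ = 43 × 1.1 = 47.3 N·m clockwise.
Lamp: 3.56 × 10 = 35.6 N down at 3.2 m → arm 3.2 m, τ = 35.6 × 3.2 = 113.9 N·m clockwise.
Total clockwise load moment = 792.2 N·m.
The cable tension T acts at 2.69 m; only its component perpendicular to the boom, T sinθ, produces torque. sin 63.5° = 0.8949.
Στ = 0 ⇒ T × 2.69 × 0.8949 = 792.2 ⇒ T = 792.2 / 2.407 = 329 N.

T ≈ 329 N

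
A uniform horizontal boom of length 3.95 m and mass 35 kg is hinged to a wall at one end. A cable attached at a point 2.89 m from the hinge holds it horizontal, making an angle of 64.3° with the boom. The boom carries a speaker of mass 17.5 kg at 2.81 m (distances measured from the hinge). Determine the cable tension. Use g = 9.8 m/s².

Taking torques about the hinge:
Beam weight: 35 × 9.8 = 343 N down at 1.975 m → arm 1.975 m, τ = 343 × 1.975 = 677.4 N·m clockwise.
Speaker: 17.5 × 9.8 = 171.5 N down at 2.81 m → arm 2.81 m, τ = 171.5 × 2.81 = 481.9 N·m clockwise.
Total clockwise load moment = 1159 N·m.
The cable tension T acts at 2.89 m; only its component perpendicular to the boom, T sinθ, produces torque. sin 64.3° = 0.9011.
Στ = 0 ⇒ T × 2.89 × 0.9011 = 1159 ⇒ T = 1159 / 2.604 = 445 N.

T ≈ 445 N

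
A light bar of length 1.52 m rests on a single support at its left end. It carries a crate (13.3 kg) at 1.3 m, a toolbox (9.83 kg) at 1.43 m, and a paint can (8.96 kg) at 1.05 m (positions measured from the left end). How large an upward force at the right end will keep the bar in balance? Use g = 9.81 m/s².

F ≈ 263 N

Choose the left end as the axis so the unknown pivot reaction has zero arm there.
Crate: 13.3 × 9.81 = 130.5 N down at 1.3 m → arm 1.3 m, τ = 130.5 × 1.3 = 169.7 N·m clockwise.
Toolbox: 9.83 × 9.81 = 96.43 N down at 1.43 m → arm 1.43 m, τ = 96.43 × 1.43 = 137.9 N·m clockwise.
Paint can: 8.96 × 9.81 = 87.9 N down at 1.05 m → arm 1.05 m, τ = 87.9 × 1.05 = 92.3 N·m clockwise.
Net moment of the loads = 399.9 N·m clockwise.
The upward force F acts at the right end, arm 1.52 m, giving F × 1.52 counterclockwise.
Στ = 0 ⇒ F × 1.52 = 399.9 ⇒ F = 399.9 / 1.52 = 263 N.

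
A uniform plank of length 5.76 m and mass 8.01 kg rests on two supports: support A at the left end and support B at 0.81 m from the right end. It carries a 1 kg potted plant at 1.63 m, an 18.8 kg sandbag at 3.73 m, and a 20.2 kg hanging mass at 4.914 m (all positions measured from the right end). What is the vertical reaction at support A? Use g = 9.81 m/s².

R_A ≈ 308 N

Sum moments about support B (its reaction then has zero moment arm).
Beam weight: 8.01 × 9.81 = 78.58 N down at 2.88 m → arm 2.07 m, τ = 78.58 × 2.07 = 162.7 N·m counterclockwise.
Potted plant: 1 × 9.81 = 9.81 N down at 1.63 m → arm 0.82 m, τ = 9.81 × 0.82 = 8.044 N·m counterclockwise.
Sandbag: 18.8 × 9.81 = 184.4 N down at 3.73 m → arm 2.92 m, τ = 184.4 × 2.92 = 538.4 N·m counterclockwise.
Hanging mass: 20.2 × 9.81 = 198.2 N down at 4.914 m → arm 4.104 m, τ = 198.2 × 4.104 = 813.4 N·m counterclockwise.
Net load moment about support B = 1523 N·m counterclockwise.
Reaction R at support A is upward at 5.76 m, arm 4.95 m → moment R × 4.95 clockwise.
Setting net torque to zero: R × 4.95 = 1523 → R = 308 N.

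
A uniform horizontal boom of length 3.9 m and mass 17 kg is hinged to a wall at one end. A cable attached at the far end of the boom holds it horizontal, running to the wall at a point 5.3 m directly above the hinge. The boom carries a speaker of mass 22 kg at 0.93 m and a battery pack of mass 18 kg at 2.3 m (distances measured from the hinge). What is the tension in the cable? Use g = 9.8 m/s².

Take moments about the hinge.
Beam weight: 17 × 9.8 = 166.6 N down at 1.95 m → arm 1.95 m, τ = 166.6 × 1.95 = 324.9 N·m clockwise.
Speaker: 22 × 9.8 = 215.6 N down at 0.93 m → arm 0.93 m, τ = 215.6 × 0.93 = 200.5 N·m clockwise.
Battery pack: 18 × 9.8 = 176.4 N down at 2.3 m → arm 2.3 m, τ = 176.4 × 2.3 = 405.7 N·m clockwise.
Total clockwise load moment = 931.1 N·m.
The cable tension T acts at 3.9 m; only its component perpendicular to the boom, T sinθ, produces torque. sinθ = h/√(h²+d²) = 5.3/√(5.3²+3.9²) = 0.8054.
Setting net torque to zero: T × 3.9 × 0.8054 = 931.1 → T = 931.1 / 3.141 = 296 N.

T ≈ 296 N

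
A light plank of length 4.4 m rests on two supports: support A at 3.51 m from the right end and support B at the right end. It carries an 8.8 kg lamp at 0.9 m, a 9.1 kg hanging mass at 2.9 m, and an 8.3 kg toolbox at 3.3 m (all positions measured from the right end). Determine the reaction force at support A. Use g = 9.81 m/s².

R_A ≈ 172 N

Take moments about support B.
Lamp: 8.8 × 9.81 = 86.33 N down at 0.9 m → arm 0.9 m, τ = 86.33 × 0.9 = 77.7 N·m counterclockwise.
Hanging mass: 9.1 × 9.81 = 89.27 N down at 2.9 m → arm 2.9 m, τ = 89.27 × 2.9 = 258.9 N·m counterclockwise.
Toolbox: 8.3 × 9.81 = 81.42 N down at 3.3 m → arm 3.3 m, τ = 81.42 × 3.3 = 268.7 N·m counterclockwise.
Net load moment about support B = 605.3 N·m counterclockwise.
Reaction R at support A is upward at 3.51 m, arm 3.51 m → moment R × 3.51 clockwise.
Balancing moments: R × 3.51 = 605.3, giving R = 172 N.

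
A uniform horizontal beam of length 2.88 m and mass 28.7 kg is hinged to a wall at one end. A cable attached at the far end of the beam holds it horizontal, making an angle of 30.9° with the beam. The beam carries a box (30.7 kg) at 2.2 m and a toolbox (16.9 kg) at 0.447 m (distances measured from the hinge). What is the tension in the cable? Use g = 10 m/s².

T ≈ 787 N

Taking torques about the hinge:
Beam weight: 28.7 × 10 = 287 N down at 1.44 m → arm 1.44 m, τ = 287 × 1.44 = 413.3 N·m clockwise.
Box: 30.7 × 10 = 307 N down at 2.2 m → arm 2.2 m, τ = 307 × 2.2 = 675.4 N·m clockwise.
Toolbox: 16.9 × 10 = 169 N down at 0.447 m → arm 0.447 m, τ = 169 × 0.447 = 75.54 N·m clockwise.
Total clockwise load moment = 1164 N·m.
The cable tension T acts at 2.88 m; only its component perpendicular to the beam, T sinθ, produces torque. sin 30.9° = 0.5135.
Στ = 0 ⇒ T × 2.88 × 0.5135 = 1164 ⇒ T = 1164 / 1.479 = 787 N.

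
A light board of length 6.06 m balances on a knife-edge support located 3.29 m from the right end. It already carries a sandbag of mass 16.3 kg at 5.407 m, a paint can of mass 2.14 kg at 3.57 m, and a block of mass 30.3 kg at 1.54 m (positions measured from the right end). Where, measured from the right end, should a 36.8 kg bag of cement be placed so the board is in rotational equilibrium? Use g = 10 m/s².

About the knife-edge support (at 3.29 m from the right end):
Sandbag: 16.3 × 10 = 163 N down at 5.407 m → arm 2.117 m, τ = 163 × 2.117 = 345.1 N·m counterclockwise.
Paint can: 2.14 × 10 = 21.4 N down at 3.57 m → arm 0.28 m, τ = 21.4 × 0.28 = 5.992 N·m counterclockwise.
Block: 30.3 × 10 = 303 N down at 1.54 m → arm 1.75 m, τ = 303 × 1.75 = 530.2 N·m clockwise.
Net moment of existing loads = 179.1 N·m clockwise.
The bag of cement weighs 36.8 × 10 = 368 N and must supply an equal counterclockwise moment, so its lever arm about the knife-edge support is 179.1 / 368 = 0.487 m.
That puts it at 3.29 + 0.487 = 3.78 m from the right end.

x ≈ 3.78 m from the right end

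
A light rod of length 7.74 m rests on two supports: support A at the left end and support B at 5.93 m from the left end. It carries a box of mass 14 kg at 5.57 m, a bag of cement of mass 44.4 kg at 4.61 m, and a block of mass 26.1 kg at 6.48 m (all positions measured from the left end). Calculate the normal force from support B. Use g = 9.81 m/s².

Taking torques about support A:
Box: 14 × 9.81 = 137.3 N down at 5.57 m → arm 5.57 m, τ = 137.3 × 5.57 = 764.8 N·m clockwise.
Bag of cement: 44.4 × 9.81 = 435.6 N down at 4.61 m → arm 4.61 m, τ = 435.6 × 4.61 = 2008 N·m clockwise.
Block: 26.1 × 9.81 = 256 N down at 6.48 m → arm 6.48 m, τ = 256 × 6.48 = 1659 N·m clockwise.
Net load moment about support A = 4432 N·m clockwise.
Reaction R at support B is upward at 5.93 m, arm 5.93 m → moment R × 5.93 counterclockwise.
Balancing moments: R × 5.93 = 4432, giving R = 747 N.

R_B ≈ 747 N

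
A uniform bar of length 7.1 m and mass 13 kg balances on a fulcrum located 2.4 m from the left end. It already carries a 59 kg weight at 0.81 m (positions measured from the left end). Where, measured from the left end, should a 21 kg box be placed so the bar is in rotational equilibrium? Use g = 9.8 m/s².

x ≈ 6.16 m from the left end

About the fulcrum (at 2.4 m from the left end):
Beam weight: 13 × 9.8 = 127.4 N down at 3.55 m → arm 1.15 m, τ = 127.4 × 1.15 = 146.5 N·m clockwise.
Weight: 59 × 9.8 = 578.2 N down at 0.81 m → arm 1.59 m, τ = 578.2 × 1.59 = 919.3 N·m counterclockwise.
Net moment of existing loads = 772.8 N·m counterclockwise.
The box weighs 21 × 9.8 = 205.8 N and must supply an equal clockwise moment, so its lever arm about the fulcrum is 772.8 / 205.8 = 3.76 m.
That puts it at 2.4 + 3.76 = 6.16 m from the left end.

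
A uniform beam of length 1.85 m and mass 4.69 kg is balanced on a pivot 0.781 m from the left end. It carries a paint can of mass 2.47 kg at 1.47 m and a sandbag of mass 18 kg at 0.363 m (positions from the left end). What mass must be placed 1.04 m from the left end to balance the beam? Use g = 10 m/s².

Take moments about the pivot (at 0.781 m from the left end).
Beam weight: 4.69 × 10 = 46.9 N down at 0.925 m → arm 0.144 m, τ = 46.9 × 0.144 = 6.754 N·m clockwise.
Paint can: 2.47 × 10 = 24.7 N down at 1.47 m → arm 0.689 m, τ = 24.7 × 0.689 = 17.02 N·m clockwise.
Sandbag: 18 × 10 = 180 N down at 0.363 m → arm 0.418 m, τ = 180 × 0.418 = 75.24 N·m counterclockwise.
Net moment of known loads = 51.47 N·m counterclockwise.
An unknown mass m at 1.04 m has arm 0.259 m; its moment is m·g·0.259 clockwise.
For rotational equilibrium, m × 10 × 0.259 = 51.47, so m = 51.47 / (10 × 0.259) = 19.9 kg.

m ≈ 19.9 kg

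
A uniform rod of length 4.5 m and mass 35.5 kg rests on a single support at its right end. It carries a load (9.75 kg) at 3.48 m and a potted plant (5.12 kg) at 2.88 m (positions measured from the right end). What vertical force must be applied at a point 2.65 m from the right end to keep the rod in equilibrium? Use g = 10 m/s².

Sum moments about the right end (the unknown pivot reaction has zero arm there).
Beam weight: 35.5 × 10 = 355 N down at 2.25 m → arm 2.25 m, τ = 355 × 2.25 = 798.8 N·m counterclockwise.
Load: 9.75 × 10 = 97.5 N down at 3.48 m → arm 3.48 m, τ = 97.5 × 3.48 = 339.3 N·m counterclockwise.
Potted plant: 5.12 × 10 = 51.2 N down at 2.88 m → arm 2.88 m, τ = 51.2 × 2.88 = 147.5 N·m counterclockwise.
Net moment of the loads = 1286 N·m counterclockwise.
The upward force F acts at a point 2.65 m from the right end, arm 2.65 m, giving F × 2.65 clockwise.
Setting net torque to zero: F × 2.65 = 1286 → F = 1286 / 2.65 = 485 N.

F ≈ 485 N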